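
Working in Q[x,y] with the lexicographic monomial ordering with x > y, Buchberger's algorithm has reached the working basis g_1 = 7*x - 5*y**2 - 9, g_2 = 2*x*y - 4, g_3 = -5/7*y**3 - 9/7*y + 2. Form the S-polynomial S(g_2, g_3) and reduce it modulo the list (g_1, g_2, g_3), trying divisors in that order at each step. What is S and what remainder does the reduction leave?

S(g_2, g_3) = -9/5*x*y + 14/5*x - 2*y**2; remainder on division = 0.

lcm(LM(g_2), LM(g_3)) = x*y**3.
S = (lcm/LT(g_2))·g_2 − (lcm/LT(g_3))·g_3 = -9/5*x*y + 14/5*x - 2*y**2.
Reduce S modulo (g_1, g_2, g_3) in that order:
  leading term x*y: subtract (-9/35*y)·g_1 from -9/5*x*y + 14/5*x - 2*y**2 → 14/5*x - 9/7*y**3 - 2*y**2 - 81/35*y
  leading term x: subtract (2/5)·g_1 from 14/5*x - 9/7*y**3 - 2*y**2 - 81/35*y → -9/7*y**3 - 81/35*y + 18/5
  leading term y**3: subtract (9/5)·g_3 from -9/7*y**3 - 81/35*y + 18/5 → 0
The remainder is 0, so this S-polynomial contributes no new basis element.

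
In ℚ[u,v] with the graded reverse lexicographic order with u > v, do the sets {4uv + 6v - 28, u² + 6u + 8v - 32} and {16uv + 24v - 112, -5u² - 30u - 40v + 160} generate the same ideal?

Yes, the ideals are equal.

Since reduced Gröbner bases are canonical representatives of ideals under a given ordering, it suffices to compute and compare them.
Buchberger on the first generating set:
f_1 = 4uv + 6v - 28, LT = uv.
f_2 = u² + 6u + 8v - 32, LT = u².

S(f_1,f_2): lcm = u²v. S = -9/2uv - 8v² - 7u + 32v.
  reduce S modulo (f_1, f_2):
  remainder -8v² - 7u + 155/4v - 63/2 ≠ 0; add g_3 = -8v² - 7u + 155/4v - 63/2 to the basis.

The other S-polynomials (S(f_1,g_3), S(f_2,g_3)) all reduce to 0 modulo the current basis, so we have a Gröbner basis.
Inter-reduce: drop elements whose leading term is divisible by another's, tail-reduce, and make monic.
Reduced Gröbner basis: {u² + 6u + 8v - 32, uv + 3/2v - 7, v² + ⅞u - 155/32v + 63/16}.

Buchberger on the second generating set:
h_1 = 16uv + 24v - 112, LT = uv.
h_2 = -5u² - 30u - 40v + 160, LT = u².

S(h_1,h_2): lcm = u²v. S = -9/2uv - 8v² - 7u + 32v.
  reduce S modulo (h_1, h_2):
  remainder -8v² - 7u + 155/4v - 63/2 ≠ 0; add k_3 = -8v² - 7u + 155/4v - 63/2 to the basis.

The other S-polynomials (S(h_1,k_3), S(h_2,k_3)) all reduce to 0 modulo the current basis, so we have a Gröbner basis.
Inter-reduce: drop elements whose leading term is divisible by another's, tail-reduce, and make monic.
Reduced Gröbner basis: {u² + 6u + 8v - 32, uv + 3/2v - 7, v² + ⅞u - 155/32v + 63/16}.

The two bases agree; hence the ideals are identical.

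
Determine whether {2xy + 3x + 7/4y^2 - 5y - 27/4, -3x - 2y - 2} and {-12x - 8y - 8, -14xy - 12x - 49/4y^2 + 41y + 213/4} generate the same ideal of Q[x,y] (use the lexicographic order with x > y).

For a fixed monomial order, each ideal has a unique reduced Gröbner basis; comparing bases decides equality.
Buchberger on the first generating set:
f_1 = 2xy + 3x + 7/4y^2 - 5y - 27/4, LT = xy.
f_2 = -3x - 2y - 2, LT = x.

S(f_1,f_2): lcm = xy. S = 3/2x + 5/24y^2 - 19/6y - 27/8.
  reduce S modulo (f_1, f_2):
  remainder 5/24y^2 - 25/6y - 35/8 ≠ 0; add g_3 = 5/24y^2 - 25/6y - 35/8 to the basis.

The other S-polynomials (S(f_1,g_3), S(f_2,g_3)) all reduce to 0 modulo the current basis, so we have a Gröbner basis.
Inter-reduce: drop elements whose leading term is divisible by another's, tail-reduce, and make monic.
Reduced Gröbner basis: {x + 2/3y + 2/3, y^2 - 20y - 21}.

Buchberger on the second generating set:
h_1 = -12x - 8y - 8, LT = x.
h_2 = -14xy - 12x - 49/4y^2 + 41y + 213/4, LT = xy.

S(h_1,h_2): lcm = xy. S = -6/7x - 5/24y^2 + 151/42y + 213/56.
  reduce S modulo (h_1, h_2):
  remainder -5/24y^2 + 25/6y + 35/8 ≠ 0; add k_3 = -5/24y^2 + 25/6y + 35/8 to the basis.

The other S-polynomials (S(h_1,k_3), S(h_2,k_3)) all reduce to 0 modulo the current basis, so we have a Gröbner basis.
Inter-reduce: drop elements whose leading term is divisible by another's, tail-reduce, and make monic.
Reduced Gröbner basis: {x + 2/3y + 2/3, y^2 - 20y - 21}.

The two bases agree; hence the ideals are identical.

Yes, the ideals are equal.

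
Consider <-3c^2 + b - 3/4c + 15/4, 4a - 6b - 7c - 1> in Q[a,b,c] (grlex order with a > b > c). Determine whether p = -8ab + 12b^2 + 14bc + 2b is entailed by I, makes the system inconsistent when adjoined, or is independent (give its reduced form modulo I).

-8ab + 12b^2 + 14bc + 2b lies in I (it reduces to 0).

First compute the reduced Gröbner basis of I by Buchberger's algorithm.
f_1 = -3c^2 + b - 3/4c + 15/4, LT = c^2.
f_2 = 4a - 6b - 7c - 1, LT = a.

The S-polynomials (S(f_1,f_2)) all reduce to 0 modulo the current basis, so we have a Gröbner basis.
Inter-reduce: drop elements whose leading term is divisible by another's, tail-reduce, and make monic.
Reduced Gröbner basis: {c^2 - 1/3b + 1/4c - 5/4, a - 3/2b - 7/4c - 1/4}.
Label its elements g_1 = c^2 - 1/3b + 1/4c - 5/4, g_2 = a - 3/2b - 7/4c - 1/4.

Reduce p = -8ab + 12b^2 + 14bc + 2b modulo G:
  leading term ab: subtract (-8b)·g_2 from -8ab + 12b^2 + 14bc + 2b → 0
  normal form = 0.
Since the normal form is 0, p ∈ I.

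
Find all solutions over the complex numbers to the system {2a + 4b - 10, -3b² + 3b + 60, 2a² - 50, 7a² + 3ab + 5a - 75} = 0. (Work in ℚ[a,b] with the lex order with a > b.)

Compute a lex Gröbner basis by Buchberger's algorithm.
f_1 = 2a + 4b - 10, LT = a.
f_2 = -3b² + 3b + 60, LT = b².
f_3 = 2a² - 50, LT = a².
f_4 = 7a² + 3ab + 5a - 75, LT = a².

S(f_1,f_3): lcm = a². S = 2ab - 5a + 25.
  leading term ab: subtract (b)·f_1 from 2ab - 5a + 25 → -5a - 4b² + 10b + 25
  leading term a: subtract (-5/2)·f_1 from -5a - 4b² + 10b + 25 → -4b² + 20b
  leading term b²: subtract (4/3)·f_2 from -4b² + 20b → 16b - 80
  leading term b: no divisor's leading term divides it; move 16b to the remainder.
  leading term 1: no divisor's leading term divides it; move -80 to the remainder.
  remainder 16b - 80 ≠ 0; add h_5 = 16b - 80 to the basis.

The other S-polynomials (S(f_1,f_2), S(f_1,f_4), S(f_2,f_3), S(f_2,f_4), S(f_3,f_4), S(f_1,h_5), S(f_2,h_5), S(f_3,h_5), S(f_4,h_5)) all reduce to 0 modulo the current basis, so we have a Gröbner basis.
Inter-reduce: drop elements whose leading term is divisible by another's, tail-reduce, and make monic.
Reduced Gröbner basis: {a + 5, b - 5}.

Since the basis is lex-ordered, b - 5 is univariate in b. Its roots are {5}. Back-substituting each root into the other basis elements fixes the other coordinates.
  b = 5: the earlier basis element becomes a + 5 = 0, giving a = -5 — point (-5, 5).
Each listed point satisfies every original equation (direct substitution).
Zero-dimensionality of the ideal guarantees finitely many solutions over ℂ.

{(-5, 5)}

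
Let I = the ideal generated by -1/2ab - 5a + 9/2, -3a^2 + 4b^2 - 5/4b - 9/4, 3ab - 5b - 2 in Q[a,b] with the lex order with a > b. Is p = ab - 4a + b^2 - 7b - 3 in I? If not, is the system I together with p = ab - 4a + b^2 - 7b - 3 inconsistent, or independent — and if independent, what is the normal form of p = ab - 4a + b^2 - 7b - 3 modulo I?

ab - 4a + b^2 - 7b - 3 lies in I (it reduces to 0).

First compute the reduced Gröbner basis of I by Buchberger's algorithm.
f_1 = -1/2ab - 5a + 9/2, LT = ab.
f_2 = -3a^2 + 4b^2 - 5/4b - 9/4, LT = a^2.
f_3 = 3ab - 5b - 2, LT = ab.

S(f_1,f_2): lcm = a^2b. S = 10a^2 - 9a + 4/3b^3 - 5/12b^2 - 3/4b.
  leading term a^2: subtract (-10/3)·f_2 from 10a^2 - 9a + 4/3b^3 - 5/12b^2 - 3/4b → -9a + 4/3b^3 + 155/12b^2 - 59/12b - 15/2
  leading term a: no divisor's leading term divides it; move -9a to the remainder.
  leading term b^3: no divisor's leading term divides it; move 4/3b^3 to the remainder.
  leading term b^2: no divisor's leading term divides it; move 155/12b^2 to the remainder.
  leading term b: no divisor's leading term divides it; move -59/12b to the remainder.
  leading term 1: no divisor's leading term divides it; move -15/2 to the remainder.
  remainder -9a + 4/3b^3 + 155/12b^2 - 59/12b - 15/2 ≠ 0; add h_4 = -9a + 4/3b^3 + 155/12b^2 - 59/12b - 15/2 to the basis.

S(f_1,f_3): lcm = ab. S = 10a + 5/3b - 25/3.
  leading term a: subtract (-10/9)·h_4 from 10a + 5/3b - 25/3 → 40/27b^3 + 775/54b^2 - 205/54b - 50/3
  leading term b^3: no divisor's leading term divides it; move 40/27b^3 to the remainder.
  leading term b^2: no divisor's leading term divides it; move 775/54b^2 to the remainder.
  leading term b: no divisor's leading term divides it; move -205/54b to the remainder.
  leading term 1: no divisor's leading term divides it; move -50/3 to the remainder.
  remainder 40/27b^3 + 775/54b^2 - 205/54b - 50/3 ≠ 0; add h_5 = 40/27b^3 + 775/54b^2 - 205/54b - 50/3 to the basis.

S(f_2,f_3): lcm = a^2b. S = 5/3ab + 2/3a - 4/3b^3 + 5/12b^2 + 3/4b.
  leading term ab: subtract (-10/3)·f_1 from 5/3ab + 2/3a - 4/3b^3 + 5/12b^2 + 3/4b → -16a - 4/3b^3 + 5/12b^2 + 3/4b + 15
  leading term a: subtract (16/9)·h_4 from -16a - 4/3b^3 + 5/12b^2 + 3/4b + 15 → -100/27b^3 - 2435/108b^2 + 1025/108b + 85/3
  leading term b^3: subtract (-5/2)·h_5 from -100/27b^3 - 2435/108b^2 + 1025/108b + 85/3 → 40/3b^2 - 40/3
  leading term b^2: no divisor's leading term divides it; move 40/3b^2 to the remainder.
  leading term 1: no divisor's leading term divides it; move -40/3 to the remainder.
  remainder 40/3b^2 - 40/3 ≠ 0; add h_6 = 40/3b^2 - 40/3 to the basis.

S(f_1,h_4): lcm = ab. S = 10a + 4/27b^4 + 155/108b^3 - 59/108b^2 - 5/6b - 9.
  leading term a: subtract (-10/9)·h_4 from 10a + 4/27b^4 + 155/108b^3 - 59/108b^2 - 5/6b - 9 → 4/27b^4 + 35/12b^3 + 497/36b^2 - 170/27b - 52/3
  leading term b^4: subtract (1/10b)·h_5 from 4/27b^4 + 35/12b^3 + 497/36b^2 - 170/27b - 52/3 → 40/27b^3 + 383/27b^2 - 125/27b - 52/3
  leading term b^3: subtract (1)·h_5 from 40/27b^3 + 383/27b^2 - 125/27b - 52/3 → -1/6b^2 - 5/6b - 2/3
  leading term b^2: subtract (-1/80)·h_6 from -1/6b^2 - 5/6b - 2/3 → -5/6b - 5/6
  leading term b: no divisor's leading term divides it; move -5/6b to the remainder.
  leading term 1: no divisor's leading term divides it; move -5/6 to the remainder.
  remainder -5/6b - 5/6 ≠ 0; add h_7 = -5/6b - 5/6 to the basis.

The other S-polynomials (S(f_2,h_4), S(f_3,h_4), S(f_1,h_5), S(f_2,h_5), S(f_3,h_5), S(h_4,h_5), S(f_1,h_6), S(f_2,h_6), S(f_3,h_6), S(h_4,h_6), S(h_5,h_6), S(f_1,h_7), S(f_2,h_7), S(f_3,h_7), S(h_4,h_7), S(h_5,h_7), S(h_6,h_7)) all reduce to 0 modulo the current basis, so we have a Gröbner basis.
Inter-reduce: drop elements whose leading term is divisible by another's, tail-reduce, and make monic.
Reduced Gröbner basis: {a - 1, b + 1}.
Label its elements g_1 = a - 1, g_2 = b + 1.

Reduce p = ab - 4a + b^2 - 7b - 3 modulo G:
  leading term ab: subtract (b)·g_1 from ab - 4a + b^2 - 7b - 3 → -4a + b^2 - 6b - 3
  leading term a: subtract (-4)·g_1 from -4a + b^2 - 6b - 3 → b^2 - 6b - 7
  leading term b^2: subtract (b)·g_2 from b^2 - 6b - 7 → -7b - 7
  leading term b: subtract (-7)·g_2 from -7b - 7 → 0
  normal form = 0.
Since the normal form is 0, p ∈ I.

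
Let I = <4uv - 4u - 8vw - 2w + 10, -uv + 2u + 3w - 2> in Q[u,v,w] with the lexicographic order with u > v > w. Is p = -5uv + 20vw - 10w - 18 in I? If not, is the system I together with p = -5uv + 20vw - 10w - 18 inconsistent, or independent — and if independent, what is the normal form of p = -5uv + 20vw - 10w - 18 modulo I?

Adjoining -5uv + 20vw - 10w - 18 makes the ideal the whole ring: the system is inconsistent.

First compute the reduced Gröbner basis of I by Buchberger's algorithm.
f_1 = 4uv - 4u - 8vw - 2w + 10, LT = uv.
f_2 = -uv + 2u + 3w - 2, LT = uv.

S(f_1,f_2): lcm = uv. S = u - 2vw + 5/2w + 1/2.
  leading term u: no divisor's leading term divides it; move u to the remainder.
  leading term vw: no divisor's leading term divides it; move -2vw to the remainder.
  leading term w: no divisor's leading term divides it; move 5/2w to the remainder.
  leading term 1: no divisor's leading term divides it; move 1/2 to the remainder.
  remainder u - 2vw + 5/2w + 1/2 ≠ 0; add h_3 = u - 2vw + 5/2w + 1/2 to the basis.

S(f_1,h_3): lcm = uv. S = -u + 2v^2w - 9/2vw - 1/2v - 1/2w + 5/2.
  leading term u: subtract (-1)·h_3 from -u + 2v^2w - 9/2vw - 1/2v - 1/2w + 5/2 → 2v^2w - 13/2vw - 1/2v + 2w + 3
  leading term v^2w: no divisor's leading term divides it; move 2v^2w to the remainder.
  leading term vw: no divisor's leading term divides it; move -13/2vw to the remainder.
  leading term v: no divisor's leading term divides it; move -1/2v to the remainder.
  leading term w: no divisor's leading term divides it; move 2w to the remainder.
  leading term 1: no divisor's leading term divides it; move 3 to the remainder.
  remainder 2v^2w - 13/2vw - 1/2v + 2w + 3 ≠ 0; add h_4 = 2v^2w - 13/2vw - 1/2v + 2w + 3 to the basis.

S(f_2,h_3): lcm = uv. S = -2u + 2v^2w - 5/2vw - 1/2v - 3w + 2.
  leading term u: subtract (-2)·h_3 from -2u + 2v^2w - 5/2vw - 1/2v - 3w + 2 → 2v^2w - 13/2vw - 1/2v + 2w + 3
  leading term v^2w: subtract (1)·h_4 from 2v^2w - 13/2vw - 1/2v + 2w + 3 → 0
  remainder 0.

S(f_1,h_4): lcm = uv^2w. S = 9/4uvw + 1/4uv - uw - 3/2u - 2v^2w^2 - 1/2vw^2 + 5/2vw.
  leading term uvw: subtract (9/16w)·f_1 from 9/4uvw + 1/4uv - uw - 3/2u - 2v^2w^2 - 1/2vw^2 + 5/2vw → 1/4uv + 5/4uw - 3/2u - 2v^2w^2 + 4vw^2 + 5/2vw + 9/8w^2 - 45/8w
  leading term uv: subtract (1/16)·f_1 from 1/4uv + 5/4uw - 3/2u - 2v^2w^2 + 4vw^2 + 5/2vw + 9/8w^2 - 45/8w → 5/4uw - 5/4u - 2v^2w^2 + 4vw^2 + 3vw + 9/8w^2 - 11/2w - 5/8
  leading term uw: subtract (5/4w)·h_3 from 5/4uw - 5/4u - 2v^2w^2 + 4vw^2 + 3vw + 9/8w^2 - 11/2w - 5/8 → -5/4u - 2v^2w^2 + 13/2vw^2 + 3vw - 2w^2 - 49/8w - 5/8
  leading term u: subtract (-5/4)·h_3 from -5/4u - 2v^2w^2 + 13/2vw^2 + 3vw - 2w^2 - 49/8w - 5/8 → -2v^2w^2 + 13/2vw^2 + 1/2vw - 2w^2 - 3w
  leading term v^2w^2: subtract (-w)·h_4 from -2v^2w^2 + 13/2vw^2 + 1/2vw - 2w^2 - 3w → 0
  remainder 0.

S(f_2,h_4): lcm = uv^2w. S = 5/4uvw + 1/4uv - uw - 3/2u - 3vw^2 + 2vw.
  leading term uvw: subtract (5/16w)·f_1 from 5/4uvw + 1/4uv - uw - 3/2u - 3vw^2 + 2vw → 1/4uv + 1/4uw - 3/2u - 1/2vw^2 + 2vw + 5/8w^2 - 25/8w
  leading term uv: subtract (1/16)·f_1 from 1/4uv + 1/4uw - 3/2u - 1/2vw^2 + 2vw + 5/8w^2 - 25/8w → 1/4uw - 5/4u - 1/2vw^2 + 5/2vw + 5/8w^2 - 3w - 5/8
  leading term uw: subtract (1/4w)·h_3 from 1/4uw - 5/4u - 1/2vw^2 + 5/2vw + 5/8w^2 - 3w - 5/8 → -5/4u + 5/2vw - 25/8w - 5/8
  leading term u: subtract (-5/4)·h_3 from -5/4u + 5/2vw - 25/8w - 5/8 → 0
  remainder 0.

S(h_3,h_4): leading monomials are coprime, so the S-polynomial reduces to 0 (Buchberger's first criterion).
Every S-polynomial of the final basis reduces to 0, so we have a Gröbner basis.
Inter-reduce: drop elements whose leading term is divisible by another's, tail-reduce, and make monic.
Reduced Gröbner basis: {u - 2vw + 5/2w + 1/2, v^2w - 13/4vw - 1/4v + w + 3/2}.
Label its elements g_1 = u - 2vw + 5/2w + 1/2, g_2 = v^2w - 13/4vw - 1/4v + w + 3/2.

Reduce p = -5uv + 20vw - 10w - 18 modulo G:
  leading term uv: subtract (-5v)·g_1 from -5uv + 20vw - 10w - 18 → -10v^2w + 65/2vw + 5/2v - 10w - 18
  leading term v^2w: subtract (-10)·g_2 from -10v^2w + 65/2vw + 5/2v - 10w - 18 → -3
  leading term 1: no divisor's leading term divides it; move -3 to the remainder.
  normal form = -3.
The normal form is nonzero, so p ∉ I. Since p minus its normal form lies in I, I + (p) = I + (r) where r = -3; decide whether this ideal is the whole ring.
Here r = -3 is a nonzero constant, hence a unit: 1 ∈ I + (p), the Gröbner basis of I + (p) is {1}, and the enlarged system has no common solution — adjoining p is inconsistent.

Ideal membership is decidable via reduction modulo a Gröbner basis.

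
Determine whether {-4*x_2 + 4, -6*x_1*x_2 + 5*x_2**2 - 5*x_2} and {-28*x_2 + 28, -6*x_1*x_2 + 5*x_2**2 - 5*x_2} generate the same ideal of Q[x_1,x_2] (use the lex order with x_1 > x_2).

For a fixed monomial order, each ideal has a unique reduced Gröbner basis; comparing bases decides equality.
Buchberger on the first generating set:
f_1 = -4*x_2 + 4, LT = x_2.
f_2 = -6*x_1*x_2 + 5*x_2**2 - 5*x_2, LT = x_1*x_2.

S(f_1,f_2): lcm = x_1*x_2. S = -x_1 + 5/6*x_2**2 - 5/6*x_2.
  leading term x_1: no divisor's leading term divides it; move -x_1 to the remainder.
  leading term x_2**2: subtract (-5/24*x_2)·f_1 from 5/6*x_2**2 - 5/6*x_2 → 0
  remainder -x_1 ≠ 0; add g_3 = -x_1 to the basis.

S(f_1,g_3): leading monomials are coprime, so the S-polynomial reduces to 0 (Buchberger's first criterion).
S(f_2,g_3): lcm = x_1*x_2. S = -5/6*x_2**2 + 5/6*x_2.
  leading term x_2**2: subtract (5/24*x_2)·f_1 from -5/6*x_2**2 + 5/6*x_2 → 0
  remainder 0.

Every S-polynomial of the final basis reduces to 0, so we have a Gröbner basis.
Inter-reduce: drop elements whose leading term is divisible by another's, tail-reduce, and make monic.
Reduced Gröbner basis: {x_1, x_2 - 1}.

Buchberger on the second generating set:
h_1 = -28*x_2 + 28, LT = x_2.
h_2 = -6*x_1*x_2 + 5*x_2**2 - 5*x_2, LT = x_1*x_2.

S(h_1,h_2): lcm = x_1*x_2. S = -x_1 + 5/6*x_2**2 - 5/6*x_2.
  leading term x_1: no divisor's leading term divides it; move -x_1 to the remainder.
  leading term x_2**2: subtract (-5/168*x_2)·h_1 from 5/6*x_2**2 - 5/6*x_2 → 0
  remainder -x_1 ≠ 0; add k_3 = -x_1 to the basis.

S(h_1,k_3): leading monomials are coprime, so the S-polynomial reduces to 0 (Buchberger's first criterion).
S(h_2,k_3): lcm = x_1*x_2. S = -5/6*x_2**2 + 5/6*x_2.
  leading term x_2**2: subtract (5/168*x_2)·h_1 from -5/6*x_2**2 + 5/6*x_2 → 0
  remainder 0.

Every S-polynomial of the final basis reduces to 0, so we have a Gröbner basis.
Inter-reduce: drop elements whose leading term is divisible by another's, tail-reduce, and make monic.
Reduced Gröbner basis: {x_1, x_2 - 1}.

Same reduced basis, so the two generating sets span the same ideal.

Yes, the ideals are equal.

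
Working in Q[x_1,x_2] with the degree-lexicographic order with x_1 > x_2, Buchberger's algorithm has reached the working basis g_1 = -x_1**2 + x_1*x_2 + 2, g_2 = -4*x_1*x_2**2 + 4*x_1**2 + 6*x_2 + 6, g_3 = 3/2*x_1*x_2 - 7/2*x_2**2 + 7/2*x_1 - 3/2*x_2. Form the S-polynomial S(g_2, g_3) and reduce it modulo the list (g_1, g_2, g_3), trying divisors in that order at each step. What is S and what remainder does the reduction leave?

lcm(LM(g_2), LM(g_3)) = x_1*x_2**2.
S = (lcm/LT(g_2))·g_2 − (lcm/LT(g_3))·g_3 = 7/3*x_2**3 - x_1**2 - 7/3*x_1*x_2 + x_2**2 - 3/2*x_2 - 3/2.
Reduce S modulo (g_1, g_2, g_3) in that order:
  leading term x_2**3: no divisor's leading term divides it; move 7/3*x_2**3 to the remainder.
  leading term x_1**2: subtract (1)·g_1 from -x_1**2 - 7/3*x_1*x_2 + x_2**2 - 3/2*x_2 - 3/2 → -10/3*x_1*x_2 + x_2**2 - 3/2*x_2 - 7/2
  leading term x_1*x_2: subtract (-20/9)·g_3 from -10/3*x_1*x_2 + x_2**2 - 3/2*x_2 - 7/2 → -61/9*x_2**2 + 70/9*x_1 - 29/6*x_2 - 7/2
  leading term x_2**2: no divisor's leading term divides it; move -61/9*x_2**2 to the remainder.
  leading term x_1: no divisor's leading term divides it; move 70/9*x_1 to the remainder.
  leading term x_2: no divisor's leading term divides it; move -29/6*x_2 to the remainder.
  leading term 1: no divisor's leading term divides it; move -7/2 to the remainder.
The remainder 7/3*x_2**3 - 61/9*x_2**2 + 70/9*x_1 - 29/6*x_2 - 7/2 is nonzero, so it would be added as the next basis element.
An S-polynomial is built so that the two leading terms cancel; whether anything survives reduction is exactly the Gröbner-basis criterion.

S(g_2, g_3) = 7/3*x_2**3 - x_1**2 - 7/3*x_1*x_2 + x_2**2 - 3/2*x_2 - 3/2; remainder on division = 7/3*x_2**3 - 61/9*x_2**2 + 70/9*x_1 - 29/6*x_2 - 7/2.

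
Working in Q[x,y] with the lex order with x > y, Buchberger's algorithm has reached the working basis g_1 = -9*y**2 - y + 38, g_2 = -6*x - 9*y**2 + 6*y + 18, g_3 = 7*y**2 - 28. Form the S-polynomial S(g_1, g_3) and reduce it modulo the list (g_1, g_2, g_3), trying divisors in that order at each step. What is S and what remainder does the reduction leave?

S(g_1, g_3) = 1/9*y - 2/9; remainder on division = 1/9*y - 2/9.

lcm(LM(g_1), LM(g_3)) = y**2.
S = (lcm/LT(g_1))·g_1 − (lcm/LT(g_3))·g_3 = 1/9*y - 2/9.
Reduce S modulo (g_1, g_2, g_3) in that order:
  leading term y: no divisor's leading term divides it; move 1/9*y to the remainder.
  leading term 1: no divisor's leading term divides it; move -2/9 to the remainder.
The remainder 1/9*y - 2/9 is nonzero, so it would be added as the next basis element.
This is the inner loop of Buchberger's algorithm — each nonzero remainder becomes a new basis element.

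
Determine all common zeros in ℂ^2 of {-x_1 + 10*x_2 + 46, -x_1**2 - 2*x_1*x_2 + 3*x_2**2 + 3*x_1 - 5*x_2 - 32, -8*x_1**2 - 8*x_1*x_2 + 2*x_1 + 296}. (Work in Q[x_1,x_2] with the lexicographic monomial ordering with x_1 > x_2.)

Compute a lex Gröbner basis by Buchberger's algorithm.
f_1 = -x_1 + 10*x_2 + 46, LT = x_1.
f_2 = -x_1**2 - 2*x_1*x_2 + 3*x_1 + 3*x_2**2 - 5*x_2 - 32, LT = x_1**2.
f_3 = -8*x_1**2 - 8*x_1*x_2 + 2*x_1 + 296, LT = x_1**2.

S(f_1,f_2): lcm = x_1**2. S = -12*x_1*x_2 - 43*x_1 + 3*x_2**2 - 5*x_2 - 32.
  reduce S modulo (f_1, f_2, f_3):
  remainder -117*x_2**2 - 987*x_2 - 2010 ≠ 0; add h_4 = -117*x_2**2 - 987*x_2 - 2010 to the basis.

S(f_1,f_3): lcm = x_1**2. S = -11*x_1*x_2 - 183/4*x_1 + 37.
  reduce S modulo (f_1, f_2, f_3, h_4):
  remainder -2773/78*x_2 - 13865/78 ≠ 0; add h_5 = -2773/78*x_2 - 13865/78 to the basis.

The other S-polynomials (S(f_2,f_3), S(f_1,h_4), S(f_2,h_4), S(f_3,h_4), S(f_1,h_5), S(f_2,h_5), S(f_3,h_5), S(h_4,h_5)) all reduce to 0 modulo the current basis, so we have a Gröbner basis.
Inter-reduce: drop elements whose leading term is divisible by another's, tail-reduce, and make monic.
Reduced Gröbner basis: {x_1 + 4, x_2 + 5}.

The lex basis is triangular: the last element involves only x_2. Solving x_2 + 5 = 0 gives x_2 ∈ {-5}; substituting each value into the earlier elements determines the remaining variables.
  x_2 = -5: the earlier basis element becomes x_1 + 4 = 0, giving x_1 = -4 — point (-4, -5).

{(-4, -5)}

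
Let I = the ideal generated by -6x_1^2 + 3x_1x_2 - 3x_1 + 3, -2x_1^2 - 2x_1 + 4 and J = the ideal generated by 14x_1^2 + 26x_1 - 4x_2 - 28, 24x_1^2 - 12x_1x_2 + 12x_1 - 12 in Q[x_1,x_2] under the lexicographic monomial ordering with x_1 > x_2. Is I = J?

No, the ideals differ.

Two ideals are equal iff their reduced Gröbner bases coincide (the reduced basis is unique for a fixed ordering).
Buchberger on the first generating set:
f_1 = -6x_1^2 + 3x_1x_2 - 3x_1 + 3, LT = x_1^2.
f_2 = -2x_1^2 - 2x_1 + 4, LT = x_1^2.

S(f_1,f_2): lcm = x_1^2. S = -1/2x_1x_2 - 1/2x_1 + 3/2.
  leading term x_1x_2: no divisor's leading term divides it; move -1/2x_1x_2 to the remainder.
  leading term x_1: no divisor's leading term divides it; move -1/2x_1 to the remainder.
  leading term 1: no divisor's leading term divides it; move 3/2 to the remainder.
  remainder -1/2x_1x_2 - 1/2x_1 + 3/2 ≠ 0; add g_3 = -1/2x_1x_2 - 1/2x_1 + 3/2 to the basis.

S(f_1,g_3): lcm = x_1^2x_2. S = -x_1^2 - 1/2x_1x_2^2 + 1/2x_1x_2 + 3x_1 - 1/2x_2.
  leading term x_1^2: subtract (1/6)·f_1 from -x_1^2 - 1/2x_1x_2^2 + 1/2x_1x_2 + 3x_1 - 1/2x_2 → -1/2x_1x_2^2 + 7/2x_1 - 1/2x_2 - 1/2
  leading term x_1x_2^2: subtract (x_2)·g_3 from -1/2x_1x_2^2 + 7/2x_1 - 1/2x_2 - 1/2 → 1/2x_1x_2 + 7/2x_1 - 2x_2 - 1/2
  leading term x_1x_2: subtract (-1)·g_3 from 1/2x_1x_2 + 7/2x_1 - 2x_2 - 1/2 → 3x_1 - 2x_2 + 1
  leading term x_1: no divisor's leading term divides it; move 3x_1 to the remainder.
  leading term x_2: no divisor's leading term divides it; move -2x_2 to the remainder.
  leading term 1: no divisor's leading term divides it; move 1 to the remainder.
  remainder 3x_1 - 2x_2 + 1 ≠ 0; add g_4 = 3x_1 - 2x_2 + 1 to the basis.

S(g_3,g_4): lcm = x_1x_2. S = x_1 + 2/3x_2^2 - 1/3x_2 - 3.
  leading term x_1: subtract (1/3)·g_4 from x_1 + 2/3x_2^2 - 1/3x_2 - 3 → 2/3x_2^2 + 1/3x_2 - 10/3
  leading term x_2^2: no divisor's leading term divides it; move 2/3x_2^2 to the remainder.
  leading term x_2: no divisor's leading term divides it; move 1/3x_2 to the remainder.
  leading term 1: no divisor's leading term divides it; move -10/3 to the remainder.
  remainder 2/3x_2^2 + 1/3x_2 - 10/3 ≠ 0; add g_5 = 2/3x_2^2 + 1/3x_2 - 10/3 to the basis.

The other S-polynomials (S(f_2,g_3), S(f_1,g_4), S(f_2,g_4), S(f_1,g_5), S(f_2,g_5), S(g_3,g_5), S(g_4,g_5)) all reduce to 0 modulo the current basis, so we have a Gröbner basis.
Inter-reduce: drop elements whose leading term is divisible by another's, tail-reduce, and make monic.
Reduced Gröbner basis: {x_1 - 2/3x_2 + 1/3, x_2^2 + 1/2x_2 - 5}.

Buchberger on the second generating set:
h_1 = 14x_1^2 + 26x_1 - 4x_2 - 28, LT = x_1^2.
h_2 = 24x_1^2 - 12x_1x_2 + 12x_1 - 12, LT = x_1^2.

S(h_1,h_2): lcm = x_1^2. S = 1/2x_1x_2 + 19/14x_1 - 2/7x_2 - 3/2.
  leading term x_1x_2: no divisor's leading term divides it; move 1/2x_1x_2 to the remainder.
  leading term x_1: no divisor's leading term divides it; move 19/14x_1 to the remainder.
  leading term x_2: no divisor's leading term divides it; move -2/7x_2 to the remainder.
  leading term 1: no divisor's leading term divides it; move -3/2 to the remainder.
  remainder 1/2x_1x_2 + 19/14x_1 - 2/7x_2 - 3/2 ≠ 0; add k_3 = 1/2x_1x_2 + 19/14x_1 - 2/7x_2 - 3/2 to the basis.

S(h_1,k_3): lcm = x_1^2x_2. S = -19/7x_1^2 + 17/7x_1x_2 + 3x_1 - 2/7x_2^2 - 2x_2.
  leading term x_1^2: subtract (-19/98)·h_1 from -19/7x_1^2 + 17/7x_1x_2 + 3x_1 - 2/7x_2^2 - 2x_2 → 17/7x_1x_2 + 394/49x_1 - 2/7x_2^2 - 136/49x_2 - 38/7
  leading term x_1x_2: subtract (34/7)·k_3 from 17/7x_1x_2 + 394/49x_1 - 2/7x_2^2 - 136/49x_2 - 38/7 → 71/49x_1 - 2/7x_2^2 - 68/49x_2 + 13/7
  leading term x_1: no divisor's leading term divides it; move 71/49x_1 to the remainder.
  leading term x_2^2: no divisor's leading term divides it; move -2/7x_2^2 to the remainder.
  leading term x_2: no divisor's leading term divides it; move -68/49x_2 to the remainder.
  leading term 1: no divisor's leading term divides it; move 13/7 to the remainder.
  remainder 71/49x_1 - 2/7x_2^2 - 68/49x_2 + 13/7 ≠ 0; add k_4 = 71/49x_1 - 2/7x_2^2 - 68/49x_2 + 13/7 to the basis.

S(k_3,k_4): lcm = x_1x_2. S = 19/7x_1 + 14/71x_2^3 + 68/71x_2^2 - 921/497x_2 - 3.
  leading term x_1: subtract (133/71)·k_4 from 19/7x_1 + 14/71x_2^3 + 68/71x_2^2 - 921/497x_2 - 3 → 14/71x_2^3 + 106/71x_2^2 + 53/71x_2 - 460/71
  leading term x_2^3: no divisor's leading term divides it; move 14/71x_2^3 to the remainder.
  leading term x_2^2: no divisor's leading term divides it; move 106/71x_2^2 to the remainder.
  leading term x_2: no divisor's leading term divides it; move 53/71x_2 to the remainder.
  leading term 1: no divisor's leading term divides it; move -460/71 to the remainder.
  remainder 14/71x_2^3 + 106/71x_2^2 + 53/71x_2 - 460/71 ≠ 0; add k_5 = 14/71x_2^3 + 106/71x_2^2 + 53/71x_2 - 460/71 to the basis.

The other S-polynomials (S(h_2,k_3), S(h_1,k_4), S(h_2,k_4), S(h_1,k_5), S(h_2,k_5), S(k_3,k_5), S(k_4,k_5)) all reduce to 0 modulo the current basis, so we have a Gröbner basis.
Inter-reduce: drop elements whose leading term is divisible by another's, tail-reduce, and make monic.
Reduced Gröbner basis: {x_1 - 14/71x_2^2 - 68/71x_2 + 91/71, x_2^3 + 53/7x_2^2 + 53/14x_2 - 230/7}.

The bases are distinct; the ideals are different.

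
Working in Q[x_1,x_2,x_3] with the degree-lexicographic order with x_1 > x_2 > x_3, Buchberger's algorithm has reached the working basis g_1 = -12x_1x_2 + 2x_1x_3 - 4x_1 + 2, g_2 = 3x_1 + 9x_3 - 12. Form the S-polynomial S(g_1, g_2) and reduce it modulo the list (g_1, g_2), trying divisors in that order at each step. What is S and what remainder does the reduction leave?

lcm(LM(g_1), LM(g_2)) = x_1x_2.
S = (lcm/LT(g_1))·g_1 − (lcm/LT(g_2))·g_2 = -1/6x_1x_3 - 3x_2x_3 + 1/3x_1 + 4x_2 - 1/6.
Reduce S modulo (g_1, g_2) in that order:
  leading term x_1x_3: subtract (-1/18x_3)·g_2 from -1/6x_1x_3 - 3x_2x_3 + 1/3x_1 + 4x_2 - 1/6 → -3x_2x_3 + 1/2x_3^2 + 1/3x_1 + 4x_2 - 2/3x_3 - 1/6
  leading term x_2x_3: no divisor's leading term divides it; move -3x_2x_3 to the remainder.
  leading term x_3^2: no divisor's leading term divides it; move 1/2x_3^2 to the remainder.
  leading term x_1: subtract (1/9)·g_2 from 1/3x_1 + 4x_2 - 2/3x_3 - 1/6 → 4x_2 - 5/3x_3 + 7/6
  leading term x_2: no divisor's leading term divides it; move 4x_2 to the remainder.
  leading term x_3: no divisor's leading term divides it; move -5/3x_3 to the remainder.
  leading term 1: no divisor's leading term divides it; move 7/6 to the remainder.
The remainder -3x_2x_3 + 1/2x_3^2 + 4x_2 - 5/3x_3 + 7/6 is nonzero, so it would be added as the next basis element.
This is the inner loop of Buchberger's algorithm — each nonzero remainder becomes a new basis element.

S(g_1, g_2) = -1/6x_1x_3 - 3x_2x_3 + 1/3x_1 + 4x_2 - 1/6; remainder on division = -3x_2x_3 + 1/2x_3^2 + 4x_2 - 5/3x_3 + 7/6.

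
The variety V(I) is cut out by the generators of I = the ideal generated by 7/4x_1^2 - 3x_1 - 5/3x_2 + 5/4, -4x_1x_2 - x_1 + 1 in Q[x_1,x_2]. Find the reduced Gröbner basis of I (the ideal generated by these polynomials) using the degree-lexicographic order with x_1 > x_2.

f_1 = 7/4x_1^2 - 3x_1 - 5/3x_2 + 5/4, LT = x_1^2.
f_2 = -4x_1x_2 - x_1 + 1, LT = x_1x_2.

S(f_1,f_2): lcm = x_1^2x_2. S = -1/4x_1^2 - 12/7x_1x_2 - 20/21x_2^2 + 1/4x_1 + 5/7x_2.
  leading term x_1^2: subtract (-1/7)·f_1 from -1/4x_1^2 - 12/7x_1x_2 - 20/21x_2^2 + 1/4x_1 + 5/7x_2 → -12/7x_1x_2 - 20/21x_2^2 - 5/28x_1 + 10/21x_2 + 5/28
  leading term x_1x_2: subtract (3/7)·f_2 from -12/7x_1x_2 - 20/21x_2^2 - 5/28x_1 + 10/21x_2 + 5/28 → -20/21x_2^2 + 1/4x_1 + 10/21x_2 - 1/4
  leading term x_2^2: no divisor's leading term divides it; move -20/21x_2^2 to the remainder.
  leading term x_1: no divisor's leading term divides it; move 1/4x_1 to the remainder.
  leading term x_2: no divisor's leading term divides it; move 10/21x_2 to the remainder.
  leading term 1: no divisor's leading term divides it; move -1/4 to the remainder.
  remainder -20/21x_2^2 + 1/4x_1 + 10/21x_2 - 1/4 ≠ 0; add g_3 = -20/21x_2^2 + 1/4x_1 + 10/21x_2 - 1/4 to the basis.

The other S-polynomials (S(f_1,g_3), S(f_2,g_3)) all reduce to 0 modulo the current basis, so we have a Gröbner basis.

G = {x_1^2 - 12/7x_1 - 20/21x_2 + 5/7, x_1x_2 + 1/4x_1 - 1/4, x_2^2 - 21/80x_1 - 1/2x_2 + 21/80}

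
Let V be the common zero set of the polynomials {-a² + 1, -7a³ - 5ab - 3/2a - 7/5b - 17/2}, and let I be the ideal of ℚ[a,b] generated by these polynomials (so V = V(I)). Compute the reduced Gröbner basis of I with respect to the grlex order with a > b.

f_1 = -a² + 1, LT = a².
f_2 = -7a³ - 5ab - 3/2a - 7/5b - 17/2, LT = a³.

S(f_1,f_2): lcm = a³. S = -5/7ab - 17/14a - ⅕b - 17/14.
  leading term ab: no divisor's leading term divides it; move -5/7ab to the remainder.
  leading term a: no divisor's leading term divides it; move -17/14a to the remainder.
  leading term b: no divisor's leading term divides it; move -⅕b to the remainder.
  leading term 1: no divisor's leading term divides it; move -17/14 to the remainder.
  remainder -5/7ab - 17/14a - ⅕b - 17/14 ≠ 0; add g_3 = -5/7ab - 17/14a - ⅕b - 17/14 to the basis.

S(f_1,g_3): lcm = a²b. S = -17/10a² - 7/25ab - 17/10a - b.
  leading term a²: subtract (17/10)·f_1 from -17/10a² - 7/25ab - 17/10a - b → -7/25ab - 17/10a - b - 17/10
  leading term ab: subtract (49/125)·g_3 from -7/25ab - 17/10a - b - 17/10 → -153/125a - 576/625b - 153/125
  leading term a: no divisor's leading term divides it; move -153/125a to the remainder.
  leading term b: no divisor's leading term divides it; move -576/625b to the remainder.
  leading term 1: no divisor's leading term divides it; move -153/125 to the remainder.
  remainder -153/125a - 576/625b - 153/125 ≠ 0; add g_4 = -153/125a - 576/625b - 153/125 to the basis.

S(g_3,g_4): lcm = ab. S = -64/85b² + 17/10a - 18/25b + 17/10.
  leading term b²: no divisor's leading term divides it; move -64/85b² to the remainder.
  leading term a: subtract (-25/18)·g_4 from 17/10a - 18/25b + 17/10 → -2b
  leading term b: no divisor's leading term divides it; move -2b to the remainder.
  remainder -64/85b² - 2b ≠ 0; add g_5 = -64/85b² - 2b to the basis.

The other S-polynomials (S(f_2,g_3), S(f_1,g_4), S(f_2,g_4), S(f_1,g_5), S(f_2,g_5), S(g_3,g_5), S(g_4,g_5)) all reduce to 0 modulo the current basis, so we have a Gröbner basis.
Inter-reduce: drop elements whose leading term is divisible by another's, tail-reduce, and make monic.

G = {b² + 85/32b, a + 64/85b + 1}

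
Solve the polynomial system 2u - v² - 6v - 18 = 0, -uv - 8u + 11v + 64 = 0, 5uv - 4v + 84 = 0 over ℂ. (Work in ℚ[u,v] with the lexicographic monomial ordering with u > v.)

{(5, -4)}

Compute a lex Gröbner basis by Buchberger's algorithm.
f_1 = 2u - v² - 6v - 18, LT = u.
f_2 = -uv - 8u + 11v + 64, LT = uv.
f_3 = 5uv - 4v + 84, LT = uv.

S(f_1,f_2): lcm = uv. S = -8u - ½v³ - 3v² + 2v + 64.
  leading term u: subtract (-4)·f_1 from -8u - ½v³ - 3v² + 2v + 64 → -½v³ - 7v² - 22v - 8
  leading term v³: no divisor's leading term divides it; move -½v³ to the remainder.
  leading term v²: no divisor's leading term divides it; move -7v² to the remainder.
  leading term v: no divisor's leading term divides it; move -22v to the remainder.
  leading term 1: no divisor's leading term divides it; move -8 to the remainder.
  remainder -½v³ - 7v² - 22v - 8 ≠ 0; add h_4 = -½v³ - 7v² - 22v - 8 to the basis.

S(f_1,f_3): lcm = uv. S = -½v³ - 3v² - 41/5v - 84/5.
  leading term v³: subtract (1)·h_4 from -½v³ - 3v² - 41/5v - 84/5 → 4v² + 69/5v - 44/5
  leading term v²: no divisor's leading term divides it; move 4v² to the remainder.
  leading term v: no divisor's leading term divides it; move 69/5v to the remainder.
  leading term 1: no divisor's leading term divides it; move -44/5 to the remainder.
  remainder 4v² + 69/5v - 44/5 ≠ 0; add h_5 = 4v² + 69/5v - 44/5 to the basis.

S(f_2,f_3): lcm = uv. S = 8u - 51/5v - 404/5.
  leading term u: subtract (4)·f_1 from 8u - 51/5v - 404/5 → 4v² + 69/5v - 44/5
  leading term v²: subtract (1)·h_5 from 4v² + 69/5v - 44/5 → 0
  remainder 0.

S(f_1,h_4): leading monomials are coprime, so the S-polynomial reduces to 0 (Buchberger's first criterion).
S(f_2,h_4): lcm = uv³. S = -6uv² - 44uv - 16u - 11v³ - 64v².
  leading term uv²: subtract (-3v²)·f_1 from -6uv² - 44uv - 16u - 11v³ - 64v² → -44uv - 16u - 3v⁴ - 29v³ - 118v²
  leading term uv: subtract (-22v)·f_1 from -44uv - 16u - 3v⁴ - 29v³ - 118v² → -16u - 3v⁴ - 51v³ - 250v² - 396v
  leading term u: subtract (-8)·f_1 from -16u - 3v⁴ - 51v³ - 250v² - 396v → -3v⁴ - 51v³ - 258v² - 444v - 144
  leading term v⁴: subtract (6v)·h_4 from -3v⁴ - 51v³ - 258v² - 444v - 144 → -9v³ - 126v² - 396v - 144
  leading term v³: subtract (18)·h_4 from -9v³ - 126v² - 396v - 144 → 0
  remainder 0.

S(f_3,h_4): lcm = uv³. S = -14uv² - 44uv - 16u - ⅘v³ + 84/5v².
  leading term uv²: subtract (-7v²)·f_1 from -14uv² - 44uv - 16u - ⅘v³ + 84/5v² → -44uv - 16u - 7v⁴ - 214/5v³ - 546/5v²
  leading term uv: subtract (-22v)·f_1 from -44uv - 16u - 7v⁴ - 214/5v³ - 546/5v² → -16u - 7v⁴ - 324/5v³ - 1206/5v² - 396v
  leading term u: subtract (-8)·f_1 from -16u - 7v⁴ - 324/5v³ - 1206/5v² - 396v → -7v⁴ - 324/5v³ - 1246/5v² - 444v - 144
  leading term v⁴: subtract (14v)·h_4 from -7v⁴ - 324/5v³ - 1246/5v² - 444v - 144 → 166/5v³ + 294/5v² - 332v - 144
  leading term v³: subtract (-332/5)·h_4 from 166/5v³ + 294/5v² - 332v - 144 → -406v² - 8964/5v - 3376/5
  leading term v²: subtract (-203/2)·h_5 from -406v² - 8964/5v - 3376/5 → -3921/10v - 7842/5
  leading term v: no divisor's leading term divides it; move -3921/10v to the remainder.
  leading term 1: no divisor's leading term divides it; move -7842/5 to the remainder.
  remainder -3921/10v - 7842/5 ≠ 0; add h_6 = -3921/10v - 7842/5 to the basis.

S(f_1,h_5): leading monomials are coprime, so the S-polynomial reduces to 0 (Buchberger's first criterion).
S(f_2,h_5): lcm = uv². S = 91/20uv + 11/5u - 11v² - 64v.
  leading term uv: subtract (91/40v)·f_1 from 91/20uv + 11/5u - 11v² - 64v → 11/5u + 91/40v³ + 53/20v² - 461/20v
  leading term u: subtract (11/10)·f_1 from 11/5u + 91/40v³ + 53/20v² - 461/20v → 91/40v³ + 15/4v² - 329/20v + 99/5
  leading term v³: subtract (-91/20)·h_4 from 91/40v³ + 15/4v² - 329/20v + 99/5 → -281/10v² - 2331/20v - 83/5
  leading term v²: subtract (-281/40)·h_5 from -281/10v² - 2331/20v - 83/5 → -3921/200v - 3921/50
  leading term v: subtract (1/20)·h_6 from -3921/200v - 3921/50 → 0
  remainder 0.

S(f_3,h_5): lcm = uv². S = -69/20uv + 11/5u - ⅘v² + 84/5v.
  leading term uv: subtract (-69/40v)·f_1 from -69/20uv + 11/5u - ⅘v² + 84/5v → 11/5u - 69/40v³ - 223/20v² - 57/4v
  leading term u: subtract (11/10)·f_1 from 11/5u - 69/40v³ - 223/20v² - 57/4v → -69/40v³ - 201/20v² - 153/20v + 99/5
  leading term v³: subtract (69/20)·h_4 from -69/40v³ - 201/20v² - 153/20v + 99/5 → 141/10v² + 273/4v + 237/5
  leading term v²: subtract (141/40)·h_5 from 141/10v² + 273/4v + 237/5 → 3921/200v + 3921/50
  leading term v: subtract (-1/20)·h_6 from 3921/200v + 3921/50 → 0
  remainder 0.

S(h_4,h_5): lcm = v³. S = 211/20v² + 231/5v + 16.
  leading term v²: subtract (211/80)·h_5 from 211/20v² + 231/5v + 16 → 3921/400v + 3921/100
  leading term v: subtract (-1/40)·h_6 from 3921/400v + 3921/100 → 0
  remainder 0.

S(f_1,h_6): leading monomials are coprime, so the S-polynomial reduces to 0 (Buchberger's first criterion).
S(f_2,h_6): lcm = uv. S = 4u - 11v - 64.
  leading term u: subtract (2)·f_1 from 4u - 11v - 64 → 2v² + v - 28
  leading term v²: subtract (½)·h_5 from 2v² + v - 28 → -59/10v - 118/5
  leading term v: subtract (59/3921)·h_6 from -59/10v - 118/5 → 0
  remainder 0.

S(f_3,h_6): lcm = uv. S = -4u - ⅘v + 84/5.
  leading term u: subtract (-2)·f_1 from -4u - ⅘v + 84/5 → -2v² - 64/5v - 96/5
  leading term v²: subtract (-½)·h_5 from -2v² - 64/5v - 96/5 → -59/10v - 118/5
  leading term v: subtract (59/3921)·h_6 from -59/10v - 118/5 → 0
  remainder 0.

S(h_4,h_6): lcm = v³. S = 10v² + 44v + 16.
  leading term v²: subtract (5/2)·h_5 from 10v² + 44v + 16 → 19/2v + 38
  leading term v: subtract (-95/3921)·h_6 from 19/2v + 38 → 0
  remainder 0.

S(h_5,h_6): lcm = v². S = -11/20v - 11/5.
  leading term v: subtract (11/7842)·h_6 from -11/20v - 11/5 → 0
  remainder 0.

Every S-polynomial of the final basis reduces to 0, so we have a Gröbner basis.
Inter-reduce: drop elements whose leading term is divisible by another's, tail-reduce, and make monic.
Reduced Gröbner basis: {u - 5, v + 4}.

Since the basis is lex-ordered, v + 4 is univariate in v. Its roots are {-4}. Back-substituting each root into the other basis elements fixes the other coordinates.
  v = -4: the earlier basis element becomes u - 5 = 0, giving u = 5 — point (5, -4).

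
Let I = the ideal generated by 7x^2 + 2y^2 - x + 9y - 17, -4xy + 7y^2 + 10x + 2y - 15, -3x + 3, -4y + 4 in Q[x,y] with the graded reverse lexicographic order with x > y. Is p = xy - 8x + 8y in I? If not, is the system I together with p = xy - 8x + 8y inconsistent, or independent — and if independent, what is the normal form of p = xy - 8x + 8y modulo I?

First compute the reduced Gröbner basis of I by Buchberger's algorithm.
f_1 = 7x^2 + 2y^2 - x + 9y - 17, LT = x^2.
f_2 = -4xy + 7y^2 + 10x + 2y - 15, LT = xy.
f_3 = -3x + 3, LT = x.
f_4 = -4y + 4, LT = y.

The S-polynomials (S(f_1,f_2), S(f_1,f_3), S(f_1,f_4), S(f_2,f_3), S(f_2,f_4), S(f_3,f_4)) all reduce to 0 modulo the current basis, so we have a Gröbner basis.
Inter-reduce: drop elements whose leading term is divisible by another's, tail-reduce, and make monic.
Reduced Gröbner basis: {x - 1, y - 1}.
Label its elements g_1 = x - 1, g_2 = y - 1.

Reduce p = xy - 8x + 8y modulo G:
  leading term xy: subtract (y)·g_1 from xy - 8x + 8y → -8x + 9y
  leading term x: subtract (-8)·g_1 from -8x + 9y → 9y - 8
  leading term y: subtract (9)·g_2 from 9y - 8 → 1
  leading term 1: no divisor's leading term divides it; move 1 to the remainder.
  normal form = 1.
The normal form is nonzero, so p ∉ I. Since p minus its normal form lies in I, I + (p) = I + (r) where r = 1; decide whether this ideal is the whole ring.
Here r = 1 is a nonzero constant, hence a unit: 1 ∈ I + (p), the Gröbner basis of I + (p) is {1}, and the enlarged system has no common solution — adjoining p is inconsistent.

Ideal membership is decidable via reduction modulo a Gröbner basis.

Adjoining xy - 8x + 8y makes the ideal the whole ring: the system is inconsistent.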